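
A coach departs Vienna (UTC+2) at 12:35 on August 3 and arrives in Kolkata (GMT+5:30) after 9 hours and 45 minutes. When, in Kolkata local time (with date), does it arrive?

01:50 on August 4

Kolkata is 3:30 ahead of Vienna.
After 9 hours and 45 minutes it is 22:20 in Vienna.
Shift by the zone difference: 22:20 + 3:30 = 01:50 on Aug 4 in Kolkata.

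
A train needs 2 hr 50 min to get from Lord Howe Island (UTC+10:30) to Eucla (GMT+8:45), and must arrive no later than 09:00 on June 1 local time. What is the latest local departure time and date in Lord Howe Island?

07:55 on June 1

Target arrival in UTC: 09:00 − 8:45 = 00:15 on Jun 1.
Subtract 2 hours and 50 minutes → departure 21:25 UTC on May 31.
Lord Howe Island is UTC+10:30: 21:25 + 10:30 = 07:55 on Jun 1.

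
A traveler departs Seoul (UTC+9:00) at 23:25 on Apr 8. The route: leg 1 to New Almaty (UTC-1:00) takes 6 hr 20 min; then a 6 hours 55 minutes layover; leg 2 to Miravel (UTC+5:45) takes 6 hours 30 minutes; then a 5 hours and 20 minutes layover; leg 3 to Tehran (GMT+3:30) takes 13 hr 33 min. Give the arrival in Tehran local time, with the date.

08:33 on Apr 10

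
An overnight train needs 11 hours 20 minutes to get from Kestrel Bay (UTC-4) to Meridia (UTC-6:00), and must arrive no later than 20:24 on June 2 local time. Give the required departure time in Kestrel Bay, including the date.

11:04 on Jun 2

Target arrival in UTC: 20:24 + 6:00 = 02:24 on Jun 3.
Subtract 11 hours and 20 minutes → departure 15:04 UTC on Jun 2.
Kestrel Bay is UTC−4:00: 15:04 − 4:00 = 11:04 on Jun 2.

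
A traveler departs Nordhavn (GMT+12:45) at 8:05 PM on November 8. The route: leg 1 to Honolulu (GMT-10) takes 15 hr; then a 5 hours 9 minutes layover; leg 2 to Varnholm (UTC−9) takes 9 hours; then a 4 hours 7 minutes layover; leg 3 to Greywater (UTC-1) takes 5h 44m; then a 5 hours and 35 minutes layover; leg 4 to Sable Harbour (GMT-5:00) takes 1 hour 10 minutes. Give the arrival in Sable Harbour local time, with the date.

Convert departure to UTC: 8:05 PM − 12:45 = 7:20 AM UTC on Nov 8.
Add 15 hours leg 1 → 10:20 PM UTC.
Add 5 hours 9 minutes layover in Honolulu → 3:29 AM UTC (Nov 9).
Add 9 hours leg 2 → 12:29 PM UTC.
Add 4 hours 7 minutes layover in Varnholm → 4:36 PM UTC.
Add 5 hours 44 minutes leg 3 → 10:20 PM UTC.
Add 5 hours 35 minutes layover in Greywater → 3:55 AM UTC (Nov 10).
Add 1 hour and 10 minutes leg 4 → 5:05 AM UTC.
Sable Harbour is UTC−5:00, so local arrival = 5:05 AM − 5:00 = 12:05 AM on Nov 10.

12:05 AM on November 10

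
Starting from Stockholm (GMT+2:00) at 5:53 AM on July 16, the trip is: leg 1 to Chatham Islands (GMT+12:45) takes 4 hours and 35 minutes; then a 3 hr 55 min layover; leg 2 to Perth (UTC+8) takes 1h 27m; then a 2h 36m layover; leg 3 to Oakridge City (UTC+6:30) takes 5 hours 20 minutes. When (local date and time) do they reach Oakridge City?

4:16 AM on Jul 17

Convert departure to UTC: 5:53 AM − 2:00 = 3:53 AM UTC on Jul 16.
Add 4 hours 35 minutes leg 1 → 8:28 AM UTC.
Add 3 hours and 55 minutes layover in Chatham Islands → 12:23 PM UTC.
Add 1 hour and 27 minutes leg 2 → 1:50 PM UTC.
Add 2 hours 36 minutes layover in Perth → 4:26 PM UTC.
Add 5 hours 20 minutes leg 3 → 9:46 PM UTC.
Oakridge City is UTC+6:30, so local arrival = 9:46 PM + 6:30 = 4:16 AM on Jul 17.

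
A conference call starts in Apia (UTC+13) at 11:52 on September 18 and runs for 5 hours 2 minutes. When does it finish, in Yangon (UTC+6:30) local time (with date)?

10:24 on September 18

Yangon is 6:30 behind Apia.
After 5 hours 2 minutes it is 16:54 in Apia.
Shift by the zone difference: 16:54 − 6:30 = 10:24 on Sep 18 in Yangon.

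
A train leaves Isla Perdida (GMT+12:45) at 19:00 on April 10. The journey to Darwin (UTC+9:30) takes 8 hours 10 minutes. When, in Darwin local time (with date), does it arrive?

23:55 on Apr 10

Convert departure to UTC: 19:00 − 12:45 = 06:15 UTC on Apr 10.
Add 8 hours and 10 minutes travel time → 14:25 UTC.
Darwin is UTC+9:30, so local arrival = 14:25 + 9:30 = 23:55 on Apr 10.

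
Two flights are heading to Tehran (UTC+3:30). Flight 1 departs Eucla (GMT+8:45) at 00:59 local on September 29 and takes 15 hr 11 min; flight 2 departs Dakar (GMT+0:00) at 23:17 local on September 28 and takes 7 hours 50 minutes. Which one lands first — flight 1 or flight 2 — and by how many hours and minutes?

Flight 1 in UTC: 00:59 − 8:45 = 16:14 on Sep 28.
+15 hours and 11 minutes → arrive 07:25 UTC on Sep 29.
Flight 2 departs at 23:17 UTC (Sep 28).
+7 hours and 50 minutes → arrive 07:07 UTC on Sep 29.
Flight 2 lands earlier by 18 minutes.

the second, by 18 minutes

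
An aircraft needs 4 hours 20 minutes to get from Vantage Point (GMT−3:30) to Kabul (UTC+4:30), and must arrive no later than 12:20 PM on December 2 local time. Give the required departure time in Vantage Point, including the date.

Target arrival in UTC: 12:20 PM − 4:30 = 7:50 AM on Dec 2.
Subtract 4 hours 20 minutes → departure 3:30 AM UTC on Dec 2.
Vantage Point is UTC−3:30: 3:30 AM − 3:30 = 12:00 AM on Dec 2.

12:00 AM on December 2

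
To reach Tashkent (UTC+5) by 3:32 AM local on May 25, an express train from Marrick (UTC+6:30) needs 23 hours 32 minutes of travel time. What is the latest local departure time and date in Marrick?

Target arrival in UTC: 3:32 AM − 5:00 = 10:32 PM on May 24.
Subtract 23 hours 32 minutes → departure 11:00 PM UTC on May 23.
Marrick is UTC+6:30: 11:00 PM + 6:30 = 5:30 AM on May 24.

5:30 AM on May 24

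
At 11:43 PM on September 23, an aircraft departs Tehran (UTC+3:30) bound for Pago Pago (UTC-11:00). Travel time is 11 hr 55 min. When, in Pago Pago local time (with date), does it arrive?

Pago Pago is 14:30 behind Tehran.
After 11 hours and 55 minutes it is 11:38 AM (Sep 24) in Tehran.
Shift by the zone difference: 11:38 AM − 14:30 = 9:08 PM on Sep 23 in Pago Pago.

9:08 PM on September 23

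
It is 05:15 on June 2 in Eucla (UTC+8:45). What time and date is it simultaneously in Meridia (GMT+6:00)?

02:30 on Jun 2

In UTC: 05:15 − 8:45 = 20:30 on Jun 1.
Meridia is UTC+6:00: 20:30 + 6:00 = 02:30 on Jun 2.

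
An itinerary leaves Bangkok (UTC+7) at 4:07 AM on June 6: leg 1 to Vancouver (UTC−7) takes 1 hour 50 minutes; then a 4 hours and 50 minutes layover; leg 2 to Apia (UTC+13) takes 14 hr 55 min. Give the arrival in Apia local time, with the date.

Convert departure to UTC: 4:07 AM − 7:00 = 9:07 PM UTC on Jun 5.
Add 1 hour 50 minutes leg 1 → 10:57 PM UTC.
Add 4 hours 50 minutes layover in Vancouver → 3:47 AM UTC (Jun 6).
Add 14 hours and 55 minutes leg 2 → 6:42 PM UTC.
Apia is UTC+13:00, so local arrival = 6:42 PM + 13:00 = 7:42 AM on Jun 7.

7:42 AM on June 7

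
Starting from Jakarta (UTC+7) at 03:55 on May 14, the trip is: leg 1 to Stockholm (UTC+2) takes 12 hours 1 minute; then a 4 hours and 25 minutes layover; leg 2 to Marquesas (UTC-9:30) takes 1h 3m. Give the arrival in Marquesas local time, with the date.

04:54 on May 14

Convert departure to UTC: 03:55 − 7:00 = 20:55 UTC on May 13.
Add 12 hours 1 minute leg 1 → 08:56 UTC (May 14).
Add 4 hours 25 minutes layover in Stockholm → 13:21 UTC.
Add 1 hour 3 minutes leg 2 → 14:24 UTC.
Marquesas is UTC−9:30, so local arrival = 14:24 − 9:30 = 04:54 on May 14.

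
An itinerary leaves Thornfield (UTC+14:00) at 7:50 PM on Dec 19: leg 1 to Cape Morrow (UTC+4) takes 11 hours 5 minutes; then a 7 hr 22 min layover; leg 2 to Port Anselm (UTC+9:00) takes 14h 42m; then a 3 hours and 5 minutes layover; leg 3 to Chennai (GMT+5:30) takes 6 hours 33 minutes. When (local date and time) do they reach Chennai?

6:07 AM on December 21

Convert departure to UTC: 7:50 PM − 14:00 = 5:50 AM UTC on Dec 19.
Add 11 hours and 5 minutes leg 1 → 4:55 PM UTC.
Add 7 hours 22 minutes layover in Cape Morrow → 12:17 AM UTC (Dec 20).
Add 14 hours 42 minutes leg 2 → 2:59 PM UTC.
Add 3 hours 5 minutes layover in Port Anselm → 6:04 PM UTC.
Add 6 hours 33 minutes leg 3 → 12:37 AM UTC (Dec 21).
Chennai is UTC+5:30, so local arrival = 12:37 AM + 5:30 = 6:07 AM on Dec 21.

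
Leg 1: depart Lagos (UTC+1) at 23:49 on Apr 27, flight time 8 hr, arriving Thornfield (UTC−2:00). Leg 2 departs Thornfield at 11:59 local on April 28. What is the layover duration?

7 hours 10 minutes

Convert departure to UTC: 23:49 − 1:00 = 22:49 UTC on Apr 27.
Add 8 hours flight time → 06:49 UTC (Apr 28).
Thornfield is UTC−2:00, so local arrival = 06:49 − 2:00 = 04:49 on Apr 28.
Layover = 11:59 − 04:49 = 7 hours 10 minutes.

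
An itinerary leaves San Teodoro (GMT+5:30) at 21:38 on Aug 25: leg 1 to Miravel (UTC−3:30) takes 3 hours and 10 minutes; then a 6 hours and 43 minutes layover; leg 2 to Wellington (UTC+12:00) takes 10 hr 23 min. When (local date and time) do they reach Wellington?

Convert departure to UTC: 21:38 − 5:30 = 16:08 UTC on Aug 25.
Add 3 hours 10 minutes leg 1 → 19:18 UTC.
Add 6 hours 43 minutes layover in Miravel → 02:01 UTC (Aug 26).
Add 10 hours 23 minutes leg 2 → 12:24 UTC.
Wellington is UTC+12:00, so local arrival = 12:24 + 12:00 = 00:24 on Aug 27.

00:24 on August 27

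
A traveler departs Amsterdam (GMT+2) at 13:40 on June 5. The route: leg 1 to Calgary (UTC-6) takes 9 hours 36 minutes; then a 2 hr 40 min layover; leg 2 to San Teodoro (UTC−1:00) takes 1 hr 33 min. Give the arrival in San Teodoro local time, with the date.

00:29 on June 6

Convert departure to UTC: 13:40 − 2:00 = 11:40 UTC on Jun 5.
Add 9 hours 36 minutes leg 1 → 21:16 UTC.
Add 2 hours 40 minutes layover in Calgary → 23:56 UTC.
Add 1 hour 33 minutes leg 2 → 01:29 UTC (Jun 6).
San Teodoro is UTC−1:00, so local arrival = 01:29 − 1:00 = 00:29 on Jun 6.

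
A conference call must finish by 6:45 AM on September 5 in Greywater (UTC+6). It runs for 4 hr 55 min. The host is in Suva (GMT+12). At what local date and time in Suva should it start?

7:50 AM on September 5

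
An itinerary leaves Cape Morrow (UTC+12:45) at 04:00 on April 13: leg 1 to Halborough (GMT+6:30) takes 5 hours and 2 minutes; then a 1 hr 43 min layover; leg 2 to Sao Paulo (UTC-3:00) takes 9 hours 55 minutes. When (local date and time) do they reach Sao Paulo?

Convert departure to UTC: 04:00 − 12:45 = 15:15 UTC on Apr 12.
Add 5 hours 2 minutes leg 1 → 20:17 UTC.
Add 1 hour 43 minutes layover in Halborough → 22:00 UTC.
Add 9 hours 55 minutes leg 2 → 07:55 UTC (Apr 13).
Sao Paulo is UTC−3:00, so local arrival = 07:55 − 3:00 = 04:55 on Apr 13.

04:55 on April 13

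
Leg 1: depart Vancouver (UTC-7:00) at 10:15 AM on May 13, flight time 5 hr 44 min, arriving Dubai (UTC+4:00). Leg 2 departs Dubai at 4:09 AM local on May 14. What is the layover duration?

1 hour 10 minutes

Convert departure to UTC: 10:15 AM + 7:00 = 5:15 PM UTC on May 13.
Add 5 hours and 44 minutes flight time → 10:59 PM UTC.
Dubai is UTC+4:00, so local arrival = 10:59 PM + 4:00 = 2:59 AM on May 14.
Layover = 4:09 AM − 2:59 AM = 1 hour 10 minutes.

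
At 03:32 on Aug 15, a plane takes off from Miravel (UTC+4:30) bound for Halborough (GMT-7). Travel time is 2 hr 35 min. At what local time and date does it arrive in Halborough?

18:37 on August 14

Convert departure to UTC: 03:32 − 4:30 = 23:02 UTC on Aug 14.
Add 2 hours and 35 minutes travel time → 01:37 UTC (Aug 15).
Halborough is UTC−7:00, so local arrival = 01:37 − 7:00 = 18:37 on Aug 14.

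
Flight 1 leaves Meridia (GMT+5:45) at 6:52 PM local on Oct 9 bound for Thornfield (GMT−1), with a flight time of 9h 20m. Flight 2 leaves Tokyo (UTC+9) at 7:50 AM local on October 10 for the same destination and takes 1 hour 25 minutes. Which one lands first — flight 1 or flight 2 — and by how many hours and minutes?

Flight 1 in UTC: 6:52 PM − 5:45 = 1:07 PM on Oct 9.
+9 hours and 20 minutes → arrive 10:27 PM UTC on Oct 9.
Flight 2 in UTC: 7:50 AM − 9:00 = 10:50 PM on Oct 9.
+1 hour and 25 minutes → arrive 12:15 AM UTC on Oct 10.
Flight 1 lands earlier by 1 hour 48 minutes.

the first, by 1 hour 48 minutes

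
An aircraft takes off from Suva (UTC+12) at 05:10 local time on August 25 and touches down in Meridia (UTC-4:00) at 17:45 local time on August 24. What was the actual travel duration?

Departure in UTC: 05:10 − 12:00 = 17:10 on Aug 24.
Arrival in UTC: 17:45 + 4:00 = 21:45 on Aug 24.
Elapsed = 21:45 − 17:10 = 4 hours 35 minutes.

4 hours 35 minutes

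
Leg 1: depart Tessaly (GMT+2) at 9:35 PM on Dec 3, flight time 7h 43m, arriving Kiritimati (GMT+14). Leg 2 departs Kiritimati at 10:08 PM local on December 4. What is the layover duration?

4 hours 50 minutes

Convert departure to UTC: 9:35 PM − 2:00 = 7:35 PM UTC on Dec 3.
Add 7 hours and 43 minutes flight time → 3:18 AM UTC (Dec 4).
Kiritimati is UTC+14:00, so local arrival = 3:18 AM + 14:00 = 5:18 PM on Dec 4.
Layover = 10:08 PM − 5:18 PM = 4 hours 50 minutes.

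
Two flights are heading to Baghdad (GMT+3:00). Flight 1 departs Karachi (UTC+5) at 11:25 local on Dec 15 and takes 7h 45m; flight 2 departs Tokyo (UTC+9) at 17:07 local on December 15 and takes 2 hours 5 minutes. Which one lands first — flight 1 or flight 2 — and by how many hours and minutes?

the second, by 3 hours 58 minutes

Flight 1 in UTC: 11:25 − 5:00 = 06:25 on Dec 15.
+7 hours and 45 minutes → arrive 14:10 UTC on Dec 15.
Flight 2 in UTC: 17:07 − 9:00 = 08:07 on Dec 15.
+2 hours 5 minutes → arrive 10:12 UTC on Dec 15.
Flight 2 lands earlier by 3 hours 58 minutes.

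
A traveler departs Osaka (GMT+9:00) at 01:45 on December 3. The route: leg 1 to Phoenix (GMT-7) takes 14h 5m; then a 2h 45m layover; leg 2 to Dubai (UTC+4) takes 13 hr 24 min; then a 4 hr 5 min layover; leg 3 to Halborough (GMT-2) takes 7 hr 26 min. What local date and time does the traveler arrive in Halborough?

Convert departure to UTC: 01:45 − 9:00 = 16:45 UTC on Dec 2.
Add 14 hours 5 minutes leg 1 → 06:50 UTC (Dec 3).
Add 2 hours and 45 minutes layover in Phoenix → 09:35 UTC.
Add 13 hours 24 minutes leg 2 → 22:59 UTC.
Add 4 hours and 5 minutes layover in Dubai → 03:04 UTC (Dec 4).
Add 7 hours and 26 minutes leg 3 → 10:30 UTC.
Halborough is UTC−2:00, so local arrival = 10:30 − 2:00 = 08:30 on Dec 4.

08:30 on Dec 4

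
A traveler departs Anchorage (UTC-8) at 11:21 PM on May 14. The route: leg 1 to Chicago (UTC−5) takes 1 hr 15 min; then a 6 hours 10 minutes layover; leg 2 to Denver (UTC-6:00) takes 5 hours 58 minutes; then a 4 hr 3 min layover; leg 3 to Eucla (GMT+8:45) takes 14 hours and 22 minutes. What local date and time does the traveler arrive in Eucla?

Convert departure to UTC: 11:21 PM + 8:00 = 7:21 AM UTC on May 15.
Add 1 hour 15 minutes leg 1 → 8:36 AM UTC.
Add 6 hours 10 minutes layover in Chicago → 2:46 PM UTC.
Add 5 hours and 58 minutes leg 2 → 8:44 PM UTC.
Add 4 hours and 3 minutes layover in Denver → 12:47 AM UTC (May 16).
Add 14 hours 22 minutes leg 3 → 3:09 PM UTC.
Eucla is UTC+8:45, so local arrival = 3:09 PM + 8:45 = 11:54 PM on May 16.

11:54 PM on May 16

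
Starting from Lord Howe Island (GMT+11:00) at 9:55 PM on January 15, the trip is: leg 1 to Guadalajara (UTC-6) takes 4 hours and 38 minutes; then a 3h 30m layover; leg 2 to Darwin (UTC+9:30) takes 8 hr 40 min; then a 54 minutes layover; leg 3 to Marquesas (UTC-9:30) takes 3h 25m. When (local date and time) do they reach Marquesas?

10:32 PM on January 15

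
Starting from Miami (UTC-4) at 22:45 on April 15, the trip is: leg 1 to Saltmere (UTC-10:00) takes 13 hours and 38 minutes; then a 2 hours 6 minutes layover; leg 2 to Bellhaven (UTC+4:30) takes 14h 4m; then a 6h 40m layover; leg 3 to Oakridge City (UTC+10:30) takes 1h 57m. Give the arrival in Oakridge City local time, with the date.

03:40 on April 18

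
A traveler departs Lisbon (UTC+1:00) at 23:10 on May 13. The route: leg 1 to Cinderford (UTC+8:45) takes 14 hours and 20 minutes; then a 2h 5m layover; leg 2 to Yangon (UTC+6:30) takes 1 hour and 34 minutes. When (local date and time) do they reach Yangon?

22:39 on May 14

Convert departure to UTC: 23:10 − 1:00 = 22:10 UTC on May 13.
Add 14 hours and 20 minutes leg 1 → 12:30 UTC (May 14).
Add 2 hours 5 minutes layover in Cinderford → 14:35 UTC.
Add 1 hour and 34 minutes leg 2 → 16:09 UTC.
Yangon is UTC+6:30, so local arrival = 16:09 + 6:30 = 22:39 on May 14.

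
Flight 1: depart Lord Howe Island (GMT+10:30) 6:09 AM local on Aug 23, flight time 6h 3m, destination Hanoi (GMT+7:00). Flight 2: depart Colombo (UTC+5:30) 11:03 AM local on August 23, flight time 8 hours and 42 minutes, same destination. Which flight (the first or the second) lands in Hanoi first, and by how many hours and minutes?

the first, by 12 hours 33 minutes

Flight 1 in UTC: 6:09 AM − 10:30 = 7:39 PM on Aug 22.
+6 hours and 3 minutes → arrive 1:42 AM UTC on Aug 23.
Flight 2 in UTC: 11:03 AM − 5:30 = 5:33 AM on Aug 23.
+8 hours and 42 minutes → arrive 2:15 PM UTC on Aug 23.
Flight 1 lands earlier by 12 hours 33 minutes.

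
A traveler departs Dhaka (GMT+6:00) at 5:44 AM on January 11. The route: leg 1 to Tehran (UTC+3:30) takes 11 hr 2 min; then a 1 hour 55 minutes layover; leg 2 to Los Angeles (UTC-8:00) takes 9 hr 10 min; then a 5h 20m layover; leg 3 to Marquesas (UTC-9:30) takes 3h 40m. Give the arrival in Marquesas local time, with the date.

Convert departure to UTC: 5:44 AM − 6:00 = 11:44 PM UTC on Jan 10.
Add 11 hours and 2 minutes leg 1 → 10:46 AM UTC (Jan 11).
Add 1 hour and 55 minutes layover in Tehran → 12:41 PM UTC.
Add 9 hours 10 minutes leg 2 → 9:51 PM UTC.
Add 5 hours 20 minutes layover in Los Angeles → 3:11 AM UTC (Jan 12).
Add 3 hours and 40 minutes leg 3 → 6:51 AM UTC.
Marquesas is UTC−9:30, so local arrival = 6:51 AM − 9:30 = 9:21 PM on Jan 11.

9:21 PM on Jan 11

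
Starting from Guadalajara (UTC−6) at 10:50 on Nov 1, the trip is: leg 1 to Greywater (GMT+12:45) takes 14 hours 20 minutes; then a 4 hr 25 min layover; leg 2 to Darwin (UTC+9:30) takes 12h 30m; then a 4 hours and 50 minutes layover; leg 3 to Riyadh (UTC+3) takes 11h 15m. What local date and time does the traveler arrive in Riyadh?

Convert departure to UTC: 10:50 + 6:00 = 16:50 UTC on Nov 1.
Add 14 hours 20 minutes leg 1 → 07:10 UTC (Nov 2).
Add 4 hours and 25 minutes layover in Greywater → 11:35 UTC.
Add 12 hours 30 minutes leg 2 → 00:05 UTC (Nov 3).
Add 4 hours and 50 minutes layover in Darwin → 04:55 UTC.
Add 11 hours and 15 minutes leg 3 → 16:10 UTC.
Riyadh is UTC+3:00, so local arrival = 16:10 + 3:00 = 19:10 on Nov 3.

19:10 on Nov 3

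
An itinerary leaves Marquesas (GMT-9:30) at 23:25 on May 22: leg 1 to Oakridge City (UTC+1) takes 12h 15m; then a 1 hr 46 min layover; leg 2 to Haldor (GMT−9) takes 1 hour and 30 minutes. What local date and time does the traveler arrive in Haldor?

Convert departure to UTC: 23:25 + 9:30 = 08:55 UTC on May 23.
Add 12 hours 15 minutes leg 1 → 21:10 UTC.
Add 1 hour and 46 minutes layover in Oakridge City → 22:56 UTC.
Add 1 hour 30 minutes leg 2 → 00:26 UTC (May 24).
Haldor is UTC−9:00, so local arrival = 00:26 − 9:00 = 15:26 on May 23.

15:26 on May 23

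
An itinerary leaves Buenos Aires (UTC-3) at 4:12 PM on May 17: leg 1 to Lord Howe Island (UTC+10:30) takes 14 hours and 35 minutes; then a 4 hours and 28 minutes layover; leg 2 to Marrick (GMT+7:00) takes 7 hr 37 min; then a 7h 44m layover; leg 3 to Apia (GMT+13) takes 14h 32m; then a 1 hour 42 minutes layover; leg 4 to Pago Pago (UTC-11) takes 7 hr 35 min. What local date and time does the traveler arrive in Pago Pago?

Convert departure to UTC: 4:12 PM + 3:00 = 7:12 PM UTC on May 17.
Add 14 hours 35 minutes leg 1 → 9:47 AM UTC (May 18).
Add 4 hours 28 minutes layover in Lord Howe Island → 2:15 PM UTC.
Add 7 hours 37 minutes leg 2 → 9:52 PM UTC.
Add 7 hours 44 minutes layover in Marrick → 5:36 AM UTC (May 19).
Add 14 hours and 32 minutes leg 3 → 8:08 PM UTC.
Add 1 hour and 42 minutes layover in Apia → 9:50 PM UTC.
Add 7 hours and 35 minutes leg 4 → 5:25 AM UTC (May 20).
Pago Pago is UTC−11:00, so local arrival = 5:25 AM − 11:00 = 6:25 PM on May 19.

6:25 PM on May 19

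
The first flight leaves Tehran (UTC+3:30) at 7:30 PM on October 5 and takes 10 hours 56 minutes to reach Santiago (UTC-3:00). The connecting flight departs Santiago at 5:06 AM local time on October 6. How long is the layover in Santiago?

Convert departure to UTC: 7:30 PM − 3:30 = 4:00 PM UTC on Oct 5.
Add 10 hours and 56 minutes flight time → 2:56 AM UTC (Oct 6).
Santiago is UTC−3:00, so local arrival = 2:56 AM − 3:00 = 11:56 PM on Oct 5.
Layover = 5:06 AM − 11:56 PM (+1 day) = 5 hours 10 minutes.

5 hours 10 minutes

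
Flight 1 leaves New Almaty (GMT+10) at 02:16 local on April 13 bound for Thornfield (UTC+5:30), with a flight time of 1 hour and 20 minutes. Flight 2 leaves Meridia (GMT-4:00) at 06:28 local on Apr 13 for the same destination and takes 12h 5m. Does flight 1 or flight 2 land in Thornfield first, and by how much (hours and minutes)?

the first, by 28 hours 57 minutes

Flight 1 in UTC: 02:16 − 10:00 = 16:16 on Apr 12.
+1 hour and 20 minutes → arrive 17:36 UTC on Apr 12.
Flight 2 in UTC: 06:28 + 4:00 = 10:28 on Apr 13.
+12 hours 5 minutes → arrive 22:33 UTC on Apr 13.
Flight 1 lands earlier by 28 hours 57 minutes.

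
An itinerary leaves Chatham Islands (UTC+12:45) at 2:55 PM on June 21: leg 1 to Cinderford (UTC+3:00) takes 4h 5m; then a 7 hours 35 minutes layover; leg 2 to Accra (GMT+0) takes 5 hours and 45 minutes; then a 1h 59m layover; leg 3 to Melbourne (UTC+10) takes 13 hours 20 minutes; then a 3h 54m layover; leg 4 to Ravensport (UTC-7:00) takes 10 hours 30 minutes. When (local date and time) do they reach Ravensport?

Convert departure to UTC: 2:55 PM − 12:45 = 2:10 AM UTC on Jun 21.
Add 4 hours 5 minutes leg 1 → 6:15 AM UTC.
Add 7 hours 35 minutes layover in Cinderford → 1:50 PM UTC.
Add 5 hours 45 minutes leg 2 → 7:35 PM UTC.
Add 1 hour and 59 minutes layover in Accra → 9:34 PM UTC.
Add 13 hours 20 minutes leg 3 → 10:54 AM UTC (Jun 22).
Add 3 hours 54 minutes layover in Melbourne → 2:48 PM UTC.
Add 10 hours 30 minutes leg 4 → 1:18 AM UTC (Jun 23).
Ravensport is UTC−7:00, so local arrival = 1:18 AM − 7:00 = 6:18 PM on Jun 22.

6:18 PM on Jun 22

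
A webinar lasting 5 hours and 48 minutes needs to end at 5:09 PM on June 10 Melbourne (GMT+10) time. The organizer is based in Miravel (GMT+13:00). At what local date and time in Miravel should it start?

Target end time in UTC: 5:09 PM − 10:00 = 7:09 AM on Jun 10.
Subtract 5 hours and 48 minutes → start 1:21 AM UTC on Jun 10.
Miravel is UTC+13:00: 1:21 AM + 13:00 = 2:21 PM on Jun 10.

2:21 PM on Jun 10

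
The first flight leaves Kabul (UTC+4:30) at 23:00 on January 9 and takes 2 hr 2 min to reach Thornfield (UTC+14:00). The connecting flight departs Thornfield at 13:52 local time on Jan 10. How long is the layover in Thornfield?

3 hours 20 minutes

Convert departure to UTC: 23:00 − 4:30 = 18:30 UTC on Jan 9.
Add 2 hours 2 minutes flight time → 20:32 UTC.
Thornfield is UTC+14:00, so local arrival = 20:32 + 14:00 = 10:32 on Jan 10.
Layover = 13:52 − 10:32 = 3 hours 20 minutes.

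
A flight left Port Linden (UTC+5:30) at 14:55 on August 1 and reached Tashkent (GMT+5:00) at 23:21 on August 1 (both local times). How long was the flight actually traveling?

8 hours 56 minutes

Departure in UTC: 14:55 − 5:30 = 09:25 on Aug 1.
Arrival in UTC: 23:21 − 5:00 = 18:21 on Aug 1.
Elapsed = 18:21 − 09:25 = 8 hours 56 minutes.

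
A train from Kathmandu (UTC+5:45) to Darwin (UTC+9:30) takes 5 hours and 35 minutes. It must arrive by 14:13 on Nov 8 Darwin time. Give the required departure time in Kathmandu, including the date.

Target arrival in UTC: 14:13 − 9:30 = 04:43 on Nov 8.
Subtract 5 hours and 35 minutes → departure 23:08 UTC on Nov 7.
Kathmandu is UTC+5:45: 23:08 + 5:45 = 04:53 on Nov 8.

04:53 on November 8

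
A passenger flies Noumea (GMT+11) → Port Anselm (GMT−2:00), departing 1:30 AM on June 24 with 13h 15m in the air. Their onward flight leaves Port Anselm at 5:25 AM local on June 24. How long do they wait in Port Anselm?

Convert departure to UTC: 1:30 AM − 11:00 = 2:30 PM UTC on Jun 23.
Add 13 hours and 15 minutes flight time → 3:45 AM UTC (Jun 24).
Port Anselm is UTC−2:00, so local arrival = 3:45 AM − 2:00 = 1:45 AM on Jun 24.
Layover = 5:25 AM − 1:45 AM = 3 hours 40 minutes.

3 hours 40 minutes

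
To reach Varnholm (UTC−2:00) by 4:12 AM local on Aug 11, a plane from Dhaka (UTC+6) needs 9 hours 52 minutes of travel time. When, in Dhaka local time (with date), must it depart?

2:20 AM on Aug 11

Target arrival in UTC: 4:12 AM + 2:00 = 6:12 AM on Aug 11.
Subtract 9 hours and 52 minutes → departure 8:20 PM UTC on Aug 10.
Dhaka is UTC+6:00: 8:20 PM + 6:00 = 2:20 AM on Aug 11.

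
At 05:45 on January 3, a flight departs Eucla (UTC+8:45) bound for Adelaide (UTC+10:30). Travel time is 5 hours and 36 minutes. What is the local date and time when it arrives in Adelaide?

13:06 on January 3

Convert departure to UTC: 05:45 − 8:45 = 21:00 UTC on Jan 2.
Add 5 hours and 36 minutes travel time → 02:36 UTC (Jan 3).
Adelaide is UTC+10:30, so local arrival = 02:36 + 10:30 = 13:06 on Jan 3.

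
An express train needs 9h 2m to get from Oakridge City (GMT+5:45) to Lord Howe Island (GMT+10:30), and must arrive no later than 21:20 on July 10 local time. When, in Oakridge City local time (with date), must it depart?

07:33 on Jul 10

Target arrival in UTC: 21:20 − 10:30 = 10:50 on Jul 10.
Subtract 9 hours and 2 minutes → departure 01:48 UTC on Jul 10.
Oakridge City is UTC+5:45: 01:48 + 5:45 = 07:33 on Jul 10.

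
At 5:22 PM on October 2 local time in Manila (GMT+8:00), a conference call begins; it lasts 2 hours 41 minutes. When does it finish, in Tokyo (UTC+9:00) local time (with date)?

9:03 PM on October 2

Tokyo is 1:00 ahead of Manila.
After 2 hours and 41 minutes it is 8:03 PM in Manila.
Shift by the zone difference: 8:03 PM + 1:00 = 9:03 PM on Oct 2 in Tokyo.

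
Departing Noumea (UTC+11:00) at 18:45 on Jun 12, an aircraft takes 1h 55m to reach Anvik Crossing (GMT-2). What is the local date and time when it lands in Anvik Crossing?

07:40 on Jun 12

Convert departure to UTC: 18:45 − 11:00 = 07:45 UTC on Jun 12.
Add 1 hour and 55 minutes travel time → 09:40 UTC.
Anvik Crossing is UTC−2:00, so local arrival = 09:40 − 2:00 = 07:40 on Jun 12.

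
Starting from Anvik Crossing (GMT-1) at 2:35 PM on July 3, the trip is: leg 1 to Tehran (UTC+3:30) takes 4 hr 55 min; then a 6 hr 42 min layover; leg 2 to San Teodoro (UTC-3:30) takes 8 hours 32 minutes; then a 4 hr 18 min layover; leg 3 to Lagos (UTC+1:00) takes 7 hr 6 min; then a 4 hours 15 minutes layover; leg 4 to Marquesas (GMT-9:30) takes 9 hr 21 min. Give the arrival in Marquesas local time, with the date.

3:14 AM on July 5

Convert departure to UTC: 2:35 PM + 1:00 = 3:35 PM UTC on Jul 3.
Add 4 hours and 55 minutes leg 1 → 8:30 PM UTC.
Add 6 hours 42 minutes layover in Tehran → 3:12 AM UTC (Jul 4).
Add 8 hours and 32 minutes leg 2 → 11:44 AM UTC.
Add 4 hours 18 minutes layover in San Teodoro → 4:02 PM UTC.
Add 7 hours 6 minutes leg 3 → 11:08 PM UTC.
Add 4 hours and 15 minutes layover in Lagos → 3:23 AM UTC (Jul 5).
Add 9 hours 21 minutes leg 4 → 12:44 PM UTC.
Marquesas is UTC−9:30, so local arrival = 12:44 PM − 9:30 = 3:14 AM on Jul 5.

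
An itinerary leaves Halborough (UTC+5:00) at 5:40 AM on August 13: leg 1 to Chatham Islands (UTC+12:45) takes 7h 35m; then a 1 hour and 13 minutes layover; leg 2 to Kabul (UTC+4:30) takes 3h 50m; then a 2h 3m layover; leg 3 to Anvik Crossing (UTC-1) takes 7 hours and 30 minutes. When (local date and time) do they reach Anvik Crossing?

Convert departure to UTC: 5:40 AM − 5:00 = 12:40 AM UTC on Aug 13.
Add 7 hours and 35 minutes leg 1 → 8:15 AM UTC.
Add 1 hour 13 minutes layover in Chatham Islands → 9:28 AM UTC.
Add 3 hours and 50 minutes leg 2 → 1:18 PM UTC.
Add 2 hours and 3 minutes layover in Kabul → 3:21 PM UTC.
Add 7 hours and 30 minutes leg 3 → 10:51 PM UTC.
Anvik Crossing is UTC−1:00, so local arrival = 10:51 PM − 1:00 = 9:51 PM on Aug 13.

9:51 PM on August 13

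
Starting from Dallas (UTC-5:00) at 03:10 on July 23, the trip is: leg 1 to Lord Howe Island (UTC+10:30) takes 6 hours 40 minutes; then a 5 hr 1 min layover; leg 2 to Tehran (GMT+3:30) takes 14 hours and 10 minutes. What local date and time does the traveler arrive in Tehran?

Convert departure to UTC: 03:10 + 5:00 = 08:10 UTC on Jul 23.
Add 6 hours 40 minutes leg 1 → 14:50 UTC.
Add 5 hours and 1 minute layover in Lord Howe Island → 19:51 UTC.
Add 14 hours and 10 minutes leg 2 → 10:01 UTC (Jul 24).
Tehran is UTC+3:30, so local arrival = 10:01 + 3:30 = 13:31 on Jul 24.

13:31 on July 24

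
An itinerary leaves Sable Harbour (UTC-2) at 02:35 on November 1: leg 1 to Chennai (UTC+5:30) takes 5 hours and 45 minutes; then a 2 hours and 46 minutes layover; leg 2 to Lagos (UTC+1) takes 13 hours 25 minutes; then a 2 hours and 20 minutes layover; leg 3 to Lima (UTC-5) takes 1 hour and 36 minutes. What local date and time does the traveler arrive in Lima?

01:27 on November 2

Convert departure to UTC: 02:35 + 2:00 = 04:35 UTC on Nov 1.
Add 5 hours and 45 minutes leg 1 → 10:20 UTC.
Add 2 hours and 46 minutes layover in Chennai → 13:06 UTC.
Add 13 hours 25 minutes leg 2 → 02:31 UTC (Nov 2).
Add 2 hours and 20 minutes layover in Lagos → 04:51 UTC.
Add 1 hour 36 minutes leg 3 → 06:27 UTC.
Lima is UTC−5:00, so local arrival = 06:27 − 5:00 = 01:27 on Nov 2.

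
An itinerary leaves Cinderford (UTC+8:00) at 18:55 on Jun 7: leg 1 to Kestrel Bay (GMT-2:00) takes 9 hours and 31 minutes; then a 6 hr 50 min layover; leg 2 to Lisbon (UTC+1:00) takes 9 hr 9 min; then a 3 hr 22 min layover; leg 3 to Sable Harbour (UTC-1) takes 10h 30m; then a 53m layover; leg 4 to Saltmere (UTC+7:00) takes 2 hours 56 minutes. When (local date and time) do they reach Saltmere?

Convert departure to UTC: 18:55 − 8:00 = 10:55 UTC on Jun 7.
Add 9 hours 31 minutes leg 1 → 20:26 UTC.
Add 6 hours 50 minutes layover in Kestrel Bay → 03:16 UTC (Jun 8).
Add 9 hours and 9 minutes leg 2 → 12:25 UTC.
Add 3 hours 22 minutes layover in Lisbon → 15:47 UTC.
Add 10 hours 30 minutes leg 3 → 02:17 UTC (Jun 9).
Add 53 minutes layover in Sable Harbour → 03:10 UTC.
Add 2 hours and 56 minutes leg 4 → 06:06 UTC.
Saltmere is UTC+7:00, so local arrival = 06:06 + 7:00 = 13:06 on Jun 9.

13:06 on June 9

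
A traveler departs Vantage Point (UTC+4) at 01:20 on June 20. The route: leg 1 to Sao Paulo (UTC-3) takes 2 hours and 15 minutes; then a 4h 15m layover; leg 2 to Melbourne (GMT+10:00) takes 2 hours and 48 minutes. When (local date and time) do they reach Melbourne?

Convert departure to UTC: 01:20 − 4:00 = 21:20 UTC on Jun 19.
Add 2 hours 15 minutes leg 1 → 23:35 UTC.
Add 4 hours and 15 minutes layover in Sao Paulo → 03:50 UTC (Jun 20).
Add 2 hours 48 minutes leg 2 → 06:38 UTC.
Melbourne is UTC+10:00, so local arrival = 06:38 + 10:00 = 16:38 on Jun 20.

16:38 on Jun 20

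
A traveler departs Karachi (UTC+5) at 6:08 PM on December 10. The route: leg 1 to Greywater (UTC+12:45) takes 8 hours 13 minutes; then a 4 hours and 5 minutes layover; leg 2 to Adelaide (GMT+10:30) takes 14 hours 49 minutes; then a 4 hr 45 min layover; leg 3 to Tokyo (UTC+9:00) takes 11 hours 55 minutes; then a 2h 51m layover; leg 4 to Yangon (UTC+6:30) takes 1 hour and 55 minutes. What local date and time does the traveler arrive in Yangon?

Convert departure to UTC: 6:08 PM − 5:00 = 1:08 PM UTC on Dec 10.
Add 8 hours and 13 minutes leg 1 → 9:21 PM UTC.
Add 4 hours 5 minutes layover in Greywater → 1:26 AM UTC (Dec 11).
Add 14 hours and 49 minutes leg 2 → 4:15 PM UTC.
Add 4 hours 45 minutes layover in Adelaide → 9:00 PM UTC.
Add 11 hours and 55 minutes leg 3 → 8:55 AM UTC (Dec 12).
Add 2 hours 51 minutes layover in Tokyo → 11:46 AM UTC.
Add 1 hour and 55 minutes leg 4 → 1:41 PM UTC.
Yangon is UTC+6:30, so local arrival = 1:41 PM + 6:30 = 8:11 PM on Dec 12.

8:11 PM on December 12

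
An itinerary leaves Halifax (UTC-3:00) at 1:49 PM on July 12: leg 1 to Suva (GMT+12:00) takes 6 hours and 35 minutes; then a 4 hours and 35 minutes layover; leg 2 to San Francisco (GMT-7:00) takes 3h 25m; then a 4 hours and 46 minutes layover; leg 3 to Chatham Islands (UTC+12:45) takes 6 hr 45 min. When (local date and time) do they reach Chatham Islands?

Convert departure to UTC: 1:49 PM + 3:00 = 4:49 PM UTC on Jul 12.
Add 6 hours and 35 minutes leg 1 → 11:24 PM UTC.
Add 4 hours 35 minutes layover in Suva → 3:59 AM UTC (Jul 13).
Add 3 hours and 25 minutes leg 2 → 7:24 AM UTC.
Add 4 hours and 46 minutes layover in San Francisco → 12:10 PM UTC.
Add 6 hours and 45 minutes leg 3 → 6:55 PM UTC.
Chatham Islands is UTC+12:45, so local arrival = 6:55 PM + 12:45 = 7:40 AM on Jul 14.

7:40 AM on July 14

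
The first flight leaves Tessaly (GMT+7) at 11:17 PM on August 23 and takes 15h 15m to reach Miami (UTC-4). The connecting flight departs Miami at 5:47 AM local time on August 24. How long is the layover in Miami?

2 hours 15 minutes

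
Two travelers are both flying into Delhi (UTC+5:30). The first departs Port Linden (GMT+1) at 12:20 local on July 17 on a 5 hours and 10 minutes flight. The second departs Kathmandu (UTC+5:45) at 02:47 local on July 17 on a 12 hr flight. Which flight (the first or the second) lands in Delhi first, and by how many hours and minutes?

Flight 1 in UTC: 12:20 − 1:00 = 11:20 on Jul 17.
+5 hours and 10 minutes → arrive 16:30 UTC on Jul 17.
Flight 2 in UTC: 02:47 − 5:45 = 21:02 on Jul 16.
+12 hours → arrive 09:02 UTC on Jul 17.
Flight 2 lands earlier by 7 hours 28 minutes.

the second, by 7 hours 28 minutes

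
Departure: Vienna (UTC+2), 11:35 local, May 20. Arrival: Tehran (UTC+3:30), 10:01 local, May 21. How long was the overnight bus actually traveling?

Departure in UTC: 11:35 − 2:00 = 09:35 on May 20.
Arrival in UTC: 10:01 − 3:30 = 06:31 on May 21.
Elapsed = 06:31 − 09:35 (+1 day) = 20 hours 56 minutes.

20 hours 56 minutes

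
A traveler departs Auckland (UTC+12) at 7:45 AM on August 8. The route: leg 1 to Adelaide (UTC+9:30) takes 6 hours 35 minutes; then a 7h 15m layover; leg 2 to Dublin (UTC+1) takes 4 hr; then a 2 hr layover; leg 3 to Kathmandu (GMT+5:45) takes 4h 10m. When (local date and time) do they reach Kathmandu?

1:30 AM on Aug 9

Convert departure to UTC: 7:45 AM − 12:00 = 7:45 PM UTC on Aug 7.
Add 6 hours 35 minutes leg 1 → 2:20 AM UTC (Aug 8).
Add 7 hours and 15 minutes layover in Adelaide → 9:35 AM UTC.
Add 4 hours leg 2 → 1:35 PM UTC.
Add 2 hours layover in Dublin → 3:35 PM UTC.
Add 4 hours 10 minutes leg 3 → 7:45 PM UTC.
Kathmandu is UTC+5:45, so local arrival = 7:45 PM + 5:45 = 1:30 AM on Aug 9.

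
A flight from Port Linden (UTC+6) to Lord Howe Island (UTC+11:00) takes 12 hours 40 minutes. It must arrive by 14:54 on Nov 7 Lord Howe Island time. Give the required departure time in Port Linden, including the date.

Target arrival in UTC: 14:54 − 11:00 = 03:54 on Nov 7.
Subtract 12 hours and 40 minutes → departure 15:14 UTC on Nov 6.
Port Linden is UTC+6:00: 15:14 + 6:00 = 21:14 on Nov 6.

21:14 on November 6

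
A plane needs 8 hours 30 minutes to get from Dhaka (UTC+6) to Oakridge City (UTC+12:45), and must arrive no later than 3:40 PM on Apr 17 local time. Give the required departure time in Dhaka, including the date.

Target arrival in UTC: 3:40 PM − 12:45 = 2:55 AM on Apr 17.
Subtract 8 hours and 30 minutes → departure 6:25 PM UTC on Apr 16.
Dhaka is UTC+6:00: 6:25 PM + 6:00 = 12:25 AM on Apr 17.

12:25 AM on Apr 17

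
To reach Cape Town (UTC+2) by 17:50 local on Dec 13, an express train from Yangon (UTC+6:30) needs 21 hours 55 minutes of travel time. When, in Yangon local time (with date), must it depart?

00:25 on December 13

Target arrival in UTC: 17:50 − 2:00 = 15:50 on Dec 13.
Subtract 21 hours 55 minutes → departure 17:55 UTC on Dec 12.
Yangon is UTC+6:30: 17:55 + 6:30 = 00:25 on Dec 13.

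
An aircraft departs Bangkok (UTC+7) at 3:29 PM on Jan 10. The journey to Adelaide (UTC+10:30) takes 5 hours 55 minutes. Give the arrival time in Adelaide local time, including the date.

12:54 AM on January 11

Adelaide is 3:30 ahead of Bangkok.
After 5 hours 55 minutes it is 9:24 PM in Bangkok.
Shift by the zone difference: 9:24 PM + 3:30 = 12:54 AM on Jan 11 in Adelaide.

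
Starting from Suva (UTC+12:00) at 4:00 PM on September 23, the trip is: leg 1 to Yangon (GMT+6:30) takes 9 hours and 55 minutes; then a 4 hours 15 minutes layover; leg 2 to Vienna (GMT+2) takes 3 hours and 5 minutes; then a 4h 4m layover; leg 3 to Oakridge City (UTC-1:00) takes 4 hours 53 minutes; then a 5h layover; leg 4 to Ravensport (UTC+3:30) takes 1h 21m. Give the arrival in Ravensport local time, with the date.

Convert departure to UTC: 4:00 PM − 12:00 = 4:00 AM UTC on Sep 23.
Add 9 hours 55 minutes leg 1 → 1:55 PM UTC.
Add 4 hours and 15 minutes layover in Yangon → 6:10 PM UTC.
Add 3 hours 5 minutes leg 2 → 9:15 PM UTC.
Add 4 hours 4 minutes layover in Vienna → 1:19 AM UTC (Sep 24).
Add 4 hours and 53 minutes leg 3 → 6:12 AM UTC.
Add 5 hours layover in Oakridge City → 11:12 AM UTC.
Add 1 hour and 21 minutes leg 4 → 12:33 PM UTC.
Ravensport is UTC+3:30, so local arrival = 12:33 PM + 3:30 = 4:03 PM on Sep 24.

4:03 PM on September 24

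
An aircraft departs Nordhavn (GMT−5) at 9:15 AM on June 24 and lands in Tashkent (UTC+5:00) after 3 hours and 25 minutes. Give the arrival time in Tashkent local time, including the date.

Convert departure to UTC: 9:15 AM + 5:00 = 2:15 PM UTC on Jun 24.
Add 3 hours 25 minutes travel time → 5:40 PM UTC.
Tashkent is UTC+5:00, so local arrival = 5:40 PM + 5:00 = 10:40 PM on Jun 24.

10:40 PM on June 24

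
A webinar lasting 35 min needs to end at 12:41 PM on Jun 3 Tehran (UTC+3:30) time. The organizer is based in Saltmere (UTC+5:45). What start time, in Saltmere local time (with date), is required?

2:21 PM on June 3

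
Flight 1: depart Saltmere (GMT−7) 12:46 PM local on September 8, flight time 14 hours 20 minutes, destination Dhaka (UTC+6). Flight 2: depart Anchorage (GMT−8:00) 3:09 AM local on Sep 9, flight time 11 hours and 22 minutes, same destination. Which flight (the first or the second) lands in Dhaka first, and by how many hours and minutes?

Flight 1 in UTC: 12:46 PM + 7:00 = 7:46 PM on Sep 8.
+14 hours and 20 minutes → arrive 10:06 AM UTC on Sep 9.
Flight 2 in UTC: 3:09 AM + 8:00 = 11:09 AM on Sep 9.
+11 hours and 22 minutes → arrive 10:31 PM UTC on Sep 9.
Flight 1 lands earlier by 12 hours 25 minutes.

the first, by 12 hours 25 minutes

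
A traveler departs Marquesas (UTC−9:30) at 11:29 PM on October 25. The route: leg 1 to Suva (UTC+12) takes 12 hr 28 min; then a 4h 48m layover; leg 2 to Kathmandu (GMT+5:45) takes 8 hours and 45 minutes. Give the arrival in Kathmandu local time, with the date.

Convert departure to UTC: 11:29 PM + 9:30 = 8:59 AM UTC on Oct 26.
Add 12 hours 28 minutes leg 1 → 9:27 PM UTC.
Add 4 hours 48 minutes layover in Suva → 2:15 AM UTC (Oct 27).
Add 8 hours and 45 minutes leg 2 → 11:00 AM UTC.
Kathmandu is UTC+5:45, so local arrival = 11:00 AM + 5:45 = 4:45 PM on Oct 27.

4:45 PM on Oct 27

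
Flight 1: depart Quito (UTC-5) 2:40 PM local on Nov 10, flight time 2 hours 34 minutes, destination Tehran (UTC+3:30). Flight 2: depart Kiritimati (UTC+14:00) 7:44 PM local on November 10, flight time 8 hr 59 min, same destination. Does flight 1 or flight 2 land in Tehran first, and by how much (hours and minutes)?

the second, by 7 hours 31 minutes

Flight 1 in UTC: 2:40 PM + 5:00 = 7:40 PM on Nov 10.
+2 hours 34 minutes → arrive 10:14 PM UTC on Nov 10.
Flight 2 in UTC: 7:44 PM − 14:00 = 5:44 AM on Nov 10.
+8 hours 59 minutes → arrive 2:43 PM UTC on Nov 10.
Flight 2 lands earlier by 7 hours 31 minutes.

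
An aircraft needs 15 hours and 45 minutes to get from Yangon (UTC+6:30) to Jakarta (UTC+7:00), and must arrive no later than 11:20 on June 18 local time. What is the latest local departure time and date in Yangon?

19:05 on Jun 17

Target arrival in UTC: 11:20 − 7:00 = 04:20 on Jun 18.
Subtract 15 hours 45 minutes → departure 12:35 UTC on Jun 17.
Yangon is UTC+6:30: 12:35 + 6:30 = 19:05 on Jun 17.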